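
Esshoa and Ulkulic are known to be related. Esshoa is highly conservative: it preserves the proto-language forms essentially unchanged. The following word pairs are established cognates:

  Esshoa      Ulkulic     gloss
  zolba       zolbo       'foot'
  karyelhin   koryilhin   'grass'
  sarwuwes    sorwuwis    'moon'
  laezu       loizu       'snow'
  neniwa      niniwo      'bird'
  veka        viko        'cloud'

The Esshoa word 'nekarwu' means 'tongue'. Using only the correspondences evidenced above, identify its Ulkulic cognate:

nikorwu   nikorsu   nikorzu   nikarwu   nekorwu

karyelhin ~ koryilhin, sarwuwes ~ sorwuwis — Esshoa e corresponds to Ulkulic i after a consonant, before a consonant other than r, m, n, p, b, f, v.
karyelhin ~ koryilhin, sarwuwes ~ sorwuwis — Esshoa a corresponds to Ulkulic o after a consonant, before r.
Applying these to Esshoa 'nekarwu':
  nekarwu → nikarwu   (e→i after a consonant, before a consonant other than r, m, n, p, b, f, v)
  nikarwu → nikorwu   (a→o after a consonant, before r)
So the Ulkulic cognate is 'nikorwu'.

nikorwu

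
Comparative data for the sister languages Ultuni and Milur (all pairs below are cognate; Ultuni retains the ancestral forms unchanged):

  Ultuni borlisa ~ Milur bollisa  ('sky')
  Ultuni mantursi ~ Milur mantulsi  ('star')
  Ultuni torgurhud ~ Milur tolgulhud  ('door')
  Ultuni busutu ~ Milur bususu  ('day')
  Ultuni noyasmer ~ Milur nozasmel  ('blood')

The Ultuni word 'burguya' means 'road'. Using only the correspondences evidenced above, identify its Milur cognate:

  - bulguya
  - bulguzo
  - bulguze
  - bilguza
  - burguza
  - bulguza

borlisa ~ bollisa, mantursi ~ mantulsi — Ultuni r corresponds to Milur l after a vowel, before a consonant other than r, m, n, p, b, f, v.
noyasmer ~ nozasmel — Ultuni y corresponds to Milur z between vowels (before a back vowel).
Applying these to Ultuni 'burguya':
  burguya → bulguya   (r→l after a vowel, before a consonant other than r, m, n, p, b, f, v)
  bulguya → bulguza   (y→z between vowels (before a back vowel))
So the Milur cognate is 'bulguza'.

bulguza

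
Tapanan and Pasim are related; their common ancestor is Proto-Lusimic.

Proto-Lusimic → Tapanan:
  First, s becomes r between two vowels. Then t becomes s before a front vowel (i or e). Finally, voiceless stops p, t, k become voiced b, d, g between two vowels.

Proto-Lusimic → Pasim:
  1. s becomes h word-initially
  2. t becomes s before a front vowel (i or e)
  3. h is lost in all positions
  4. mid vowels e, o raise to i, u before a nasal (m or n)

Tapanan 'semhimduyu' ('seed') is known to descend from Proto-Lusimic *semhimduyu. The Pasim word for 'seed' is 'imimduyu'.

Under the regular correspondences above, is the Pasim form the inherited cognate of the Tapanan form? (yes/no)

Derive the expected Pasim reflex of *semhimduyu:
Pasim: *semhimduyu > hemhimduyu > emimduyu > imimduyu  (by debuccalisation, h-loss, pre-nasal raising)
Pasim 'imimduyu' matches the regular reflex exactly, so the pair is cognate.

yes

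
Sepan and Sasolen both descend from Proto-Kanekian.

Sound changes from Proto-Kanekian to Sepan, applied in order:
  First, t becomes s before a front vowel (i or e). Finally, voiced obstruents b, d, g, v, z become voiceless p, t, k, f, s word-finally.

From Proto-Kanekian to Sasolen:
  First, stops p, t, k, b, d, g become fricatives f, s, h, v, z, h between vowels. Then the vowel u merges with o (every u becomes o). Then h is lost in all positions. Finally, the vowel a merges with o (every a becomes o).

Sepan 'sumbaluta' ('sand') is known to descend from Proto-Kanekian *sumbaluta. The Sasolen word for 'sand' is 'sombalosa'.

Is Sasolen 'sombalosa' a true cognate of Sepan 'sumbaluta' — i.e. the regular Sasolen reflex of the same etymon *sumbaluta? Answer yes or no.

no

Derive the expected Sasolen reflex of *sumbaluta:
Sasolen: *sumbaluta > sumbalusa > sombalosa > somboloso  (by intervocalic lenition, vowel merger, vowel merger)
The regular Sasolen reflex would be 'somboloso', but the attested form is 'sombalosa'. The correspondence is irregular, so they are not cognates (the Sasolen form has a different source).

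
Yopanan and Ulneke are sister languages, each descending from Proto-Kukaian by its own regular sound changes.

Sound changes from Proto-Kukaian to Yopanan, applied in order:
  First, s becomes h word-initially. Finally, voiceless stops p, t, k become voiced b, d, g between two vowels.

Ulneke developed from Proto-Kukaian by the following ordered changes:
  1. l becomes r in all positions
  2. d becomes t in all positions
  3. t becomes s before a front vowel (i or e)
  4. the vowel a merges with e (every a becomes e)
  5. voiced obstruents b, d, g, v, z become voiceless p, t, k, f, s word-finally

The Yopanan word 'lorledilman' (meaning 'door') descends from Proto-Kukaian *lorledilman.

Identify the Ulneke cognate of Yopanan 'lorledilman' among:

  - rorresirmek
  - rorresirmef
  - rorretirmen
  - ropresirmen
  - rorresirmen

rorresirmen

Ulneke: start from *lorledilman.
  rule 1 (unconditioned shift): lorledilman → rorredirman
  rule 2 (unconditioned shift): rorredirman → rorretirman
  rule 3 (palatalisation): rorretirman → rorresirman
  rule 4 (vowel merger): rorresirman → rorresirmen
  rule 5: no change — rorresirmen
  ⇒ Ulneke rorresirmen
The other candidates each miss or misapply at least one Ulneke change.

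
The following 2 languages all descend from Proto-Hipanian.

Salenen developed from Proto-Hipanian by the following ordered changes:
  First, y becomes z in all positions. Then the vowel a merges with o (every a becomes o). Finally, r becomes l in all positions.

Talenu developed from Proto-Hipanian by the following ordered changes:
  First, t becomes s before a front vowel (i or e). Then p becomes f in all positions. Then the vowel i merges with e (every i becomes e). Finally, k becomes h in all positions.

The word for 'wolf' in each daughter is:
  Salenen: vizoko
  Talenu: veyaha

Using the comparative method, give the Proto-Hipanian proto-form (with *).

*viyaka

Position 5: Salenen has k, Talenu has h. Salenen preserves k here (none of its changes turn any other segment into k), so the proto-segment is *k.
Position 4: Salenen has o, Talenu has a. Talenu preserves a here (none of its changes turn any other segment into a), so the proto-segment is *a.
Position 6: Salenen has o, Talenu has a. Talenu preserves a here (none of its changes turn any other segment into a), so the proto-segment is *a.
Verify the candidate proto-form against each daughter:
Salenen: start from *viyaka.
  rule 1 (unconditioned shift): viyaka → vizaka
  rule 2 (vowel merger): vizaka → vizoko
  rule 3: no change — vizoko
  ⇒ Salenen vizoko
Talenu: *viyaka
  viyaka (rule 1 does not apply)
  viyaka (rule 2 does not apply)
  viyaka → veyaka   [vowel merger]
  veyaka → veyaha   [unconditioned shift]
  giving Talenu veyaha.
*viyaka is the unique common source.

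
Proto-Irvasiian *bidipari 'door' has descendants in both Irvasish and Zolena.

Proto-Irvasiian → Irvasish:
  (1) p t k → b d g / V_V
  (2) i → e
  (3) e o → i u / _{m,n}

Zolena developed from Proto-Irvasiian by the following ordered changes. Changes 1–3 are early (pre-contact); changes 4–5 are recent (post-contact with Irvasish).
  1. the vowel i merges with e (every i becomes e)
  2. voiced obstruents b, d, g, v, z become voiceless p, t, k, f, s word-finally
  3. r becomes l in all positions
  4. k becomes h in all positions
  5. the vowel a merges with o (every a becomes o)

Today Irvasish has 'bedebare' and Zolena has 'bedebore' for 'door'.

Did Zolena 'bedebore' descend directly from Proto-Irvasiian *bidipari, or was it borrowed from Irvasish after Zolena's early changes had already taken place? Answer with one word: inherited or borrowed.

borrowed

If inherited, *bidipari would pass through all of Zolena's changes:
Zolena: *bidipari
  bidipari → bedepare   [vowel merger]
  bedepare (rule 2 does not apply)
  bedepare → bedepale   [unconditioned shift]
  bedepale (rule 4 does not apply)
  bedepale → bedepole   [vowel merger]
  giving Zolena bedepole.
If borrowed from Irvasish 'bedebare' after the early changes, it would undergo only the recent ones:
  rule 4 (unconditioned shift): no change (bedebare)
  rule 5 (vowel merger): bedebare → bedebore
  ⇒ as a loan: bedebore
Zolena 'bedebore' matches the loan outcome 'bedebore', not the inherited 'bedepole' — it skipped the early Zolena changes, so it was borrowed from Irvasish.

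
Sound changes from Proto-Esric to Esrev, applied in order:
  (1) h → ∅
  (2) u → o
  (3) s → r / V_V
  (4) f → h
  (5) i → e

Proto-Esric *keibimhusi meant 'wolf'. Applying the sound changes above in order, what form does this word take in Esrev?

keebemore

Esrev: start from *keibimhusi.
  rule 1 (h-loss): keibimhusi → keibimusi
  rule 2 (vowel merger): keibimusi → keibimosi
  rule 3 (rhotacism): keibimosi → keibimori
  rule 4: no change — keibimori
  rule 5 (vowel merger): keibimori → keebemore
  ⇒ Esrev keebemore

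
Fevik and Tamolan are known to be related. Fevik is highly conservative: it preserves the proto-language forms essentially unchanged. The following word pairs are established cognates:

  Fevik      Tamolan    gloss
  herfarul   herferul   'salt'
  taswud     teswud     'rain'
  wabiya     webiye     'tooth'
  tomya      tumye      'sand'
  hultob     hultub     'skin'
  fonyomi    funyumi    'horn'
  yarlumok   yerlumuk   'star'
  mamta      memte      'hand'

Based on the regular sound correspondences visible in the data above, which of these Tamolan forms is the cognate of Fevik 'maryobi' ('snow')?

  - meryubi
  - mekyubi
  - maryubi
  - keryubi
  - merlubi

meryubi

herfarul ~ herferul, yarlumok ~ yerlumuk — Fevik a corresponds to Tamolan e after a consonant, before r.
hultob ~ hultub — Fevik o corresponds to Tamolan u after a consonant, before a labial obstruent.
Applying these to Fevik 'maryobi':
  maryobi → meryobi   (a→e after a consonant, before r)
  meryobi → meryubi   (o→u after a consonant, before a labial obstruent)
So the Tamolan cognate is 'meryubi'.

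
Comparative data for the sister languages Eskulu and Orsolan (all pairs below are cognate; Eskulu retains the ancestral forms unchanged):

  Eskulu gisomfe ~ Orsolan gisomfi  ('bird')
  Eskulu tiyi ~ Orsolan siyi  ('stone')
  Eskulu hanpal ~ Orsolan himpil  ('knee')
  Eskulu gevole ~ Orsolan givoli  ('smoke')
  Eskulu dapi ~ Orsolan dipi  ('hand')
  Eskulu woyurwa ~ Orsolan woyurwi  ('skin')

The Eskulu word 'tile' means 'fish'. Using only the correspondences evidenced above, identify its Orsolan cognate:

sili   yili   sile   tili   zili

tiyi ~ siyi — Eskulu t corresponds to Orsolan s word-initially before a front vowel.
gisomfe ~ gisomfi, gevole ~ givoli — Eskulu e corresponds to Orsolan i word-finally.
Applying these to Eskulu 'tile':
  tile → sile   (t→s word-initially before a front vowel)
  sile → sili   (e→i word-finally)
So the Orsolan cognate is 'sili'.

sili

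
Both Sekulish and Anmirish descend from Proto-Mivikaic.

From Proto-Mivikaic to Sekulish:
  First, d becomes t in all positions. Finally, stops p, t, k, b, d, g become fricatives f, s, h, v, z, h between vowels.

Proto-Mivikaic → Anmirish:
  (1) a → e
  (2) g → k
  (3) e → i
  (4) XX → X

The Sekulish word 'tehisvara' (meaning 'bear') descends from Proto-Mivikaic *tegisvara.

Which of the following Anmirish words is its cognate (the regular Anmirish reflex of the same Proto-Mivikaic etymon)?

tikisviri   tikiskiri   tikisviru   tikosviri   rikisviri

Anmirish: start from *tegisvara.
  rule 1 (vowel merger): tegisvara → tegisvere
  rule 2 (unconditioned shift): tegisvere → tekisvere
  rule 3 (vowel merger): tekisvere → tikisviri
  rule 4: no change — tikisviri
  ⇒ Anmirish tikisviri
The other candidates each miss or misapply at least one Anmirish change.

tikisviri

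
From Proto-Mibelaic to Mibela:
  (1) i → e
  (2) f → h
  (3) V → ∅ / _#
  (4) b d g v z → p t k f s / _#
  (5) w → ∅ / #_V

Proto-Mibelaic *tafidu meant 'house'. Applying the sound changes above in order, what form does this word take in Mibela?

tahet

Mibela: *tafidu
  tafidu → tafedu   [vowel merger]
  tafedu → tahedu   [unconditioned shift]
  tahedu → tahed   [apocope]
  tahed → tahet   [final devoicing]
  tahet (rule 5 does not apply)
  giving Mibela tahet.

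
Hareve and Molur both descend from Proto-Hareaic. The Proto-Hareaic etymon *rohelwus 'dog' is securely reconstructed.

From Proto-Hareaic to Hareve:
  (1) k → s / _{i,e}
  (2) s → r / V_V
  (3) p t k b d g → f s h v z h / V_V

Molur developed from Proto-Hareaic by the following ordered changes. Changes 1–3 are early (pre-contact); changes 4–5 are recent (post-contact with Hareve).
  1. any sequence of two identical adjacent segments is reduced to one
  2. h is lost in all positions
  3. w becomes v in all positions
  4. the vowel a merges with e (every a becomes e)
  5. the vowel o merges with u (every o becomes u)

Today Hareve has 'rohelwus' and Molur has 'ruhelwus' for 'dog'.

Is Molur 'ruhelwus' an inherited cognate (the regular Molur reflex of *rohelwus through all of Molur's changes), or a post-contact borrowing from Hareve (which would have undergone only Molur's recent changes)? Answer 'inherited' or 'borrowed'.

If inherited, *rohelwus would pass through all of Molur's changes:
Molur: start from *rohelwus.
  rule 1: no change — rohelwus
  rule 2 (h-loss): rohelwus → roelwus
  rule 3 (unconditioned shift): roelwus → roelvus
  rule 4: no change — roelvus
  rule 5 (vowel merger): roelvus → ruelvus
  ⇒ Molur ruelvus
If borrowed from Hareve 'rohelwus' after the early changes, it would undergo only the recent ones:
  rule 4 (vowel merger): no change (rohelwus)
  rule 5 (vowel merger): rohelwus → ruhelwus
  ⇒ as a loan: ruhelwus
Molur 'ruhelwus' matches the loan outcome 'ruhelwus', not the inherited 'ruelvus' — it skipped the early Molur changes, so it was borrowed from Hareve.

borrowed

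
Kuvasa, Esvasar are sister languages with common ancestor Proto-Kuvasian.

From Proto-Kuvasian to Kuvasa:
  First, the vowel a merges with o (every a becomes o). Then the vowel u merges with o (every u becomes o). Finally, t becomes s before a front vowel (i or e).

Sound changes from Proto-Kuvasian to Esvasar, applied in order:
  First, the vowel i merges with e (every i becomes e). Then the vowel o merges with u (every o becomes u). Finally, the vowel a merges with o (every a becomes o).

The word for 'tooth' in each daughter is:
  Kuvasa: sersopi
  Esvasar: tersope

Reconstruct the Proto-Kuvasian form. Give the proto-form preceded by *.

*tersapi

Position 1: Kuvasa has s, Esvasar has t. Esvasar preserves t here (none of its changes turn any other segment into t), so the proto-segment is *t.
Position 7: Kuvasa has i, Esvasar has e. Kuvasa preserves i here (none of its changes turn any other segment into i), so the proto-segment is *i.
Verify the candidate proto-form against each daughter:
Kuvasa: start from *tersapi.
  rule 1 (vowel merger): tersapi → tersopi
  rule 2: no change — tersopi
  rule 3 (palatalisation): tersopi → sersopi
  ⇒ Kuvasa sersopi
Esvasar: *tersapi
  tersapi → tersape   [vowel merger]
  tersape (rule 2 does not apply)
  tersape → tersope   [vowel merger]
  giving Esvasar tersope.
No other proto-form is consistent with every reflex, so the reconstruction is *tersapi.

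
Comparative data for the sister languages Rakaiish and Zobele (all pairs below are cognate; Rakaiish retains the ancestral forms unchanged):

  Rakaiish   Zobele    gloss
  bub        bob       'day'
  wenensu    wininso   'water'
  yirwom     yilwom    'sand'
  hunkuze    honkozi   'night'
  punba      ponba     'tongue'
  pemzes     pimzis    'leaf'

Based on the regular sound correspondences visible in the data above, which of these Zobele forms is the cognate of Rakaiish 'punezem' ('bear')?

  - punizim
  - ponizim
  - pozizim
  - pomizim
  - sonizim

hunkuze ~ honkozi, punba ~ ponba — Rakaiish u corresponds to Zobele o after a consonant, before a nasal.
pemzes ~ pimzis — Rakaiish e corresponds to Zobele i after a consonant, before a consonant other than r, m, n, p, b, f, v.
pemzes ~ pimzis — Rakaiish e corresponds to Zobele i after a consonant, before a nasal.
Applying these to Rakaiish 'punezem':
  punezem → ponezem   (u→o after a consonant, before a nasal)
  ponezem → ponizem   (e→i after a consonant, before a consonant other than r, m, n, p, b, f, v)
  ponizem → ponizim   (e→i after a consonant, before a nasal)
So the Zobele cognate is 'ponizim'.

ponizim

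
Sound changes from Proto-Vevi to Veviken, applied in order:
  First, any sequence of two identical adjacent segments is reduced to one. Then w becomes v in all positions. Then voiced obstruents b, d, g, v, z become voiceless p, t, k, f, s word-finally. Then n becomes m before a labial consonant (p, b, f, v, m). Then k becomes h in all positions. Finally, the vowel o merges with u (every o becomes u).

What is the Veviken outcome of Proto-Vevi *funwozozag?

Veviken: *funwozozag
  funwozozag (rule 1 does not apply)
  funwozozag → funvozozag   [unconditioned shift]
  funvozozag → funvozozak   [final devoicing]
  funvozozak → fumvozozak   [nasal place assimilation]
  fumvozozak → fumvozozah   [unconditioned shift]
  fumvozozah → fumvuzuzah   [vowel merger]
  giving Veviken fumvuzuzah.

fumvuzuzah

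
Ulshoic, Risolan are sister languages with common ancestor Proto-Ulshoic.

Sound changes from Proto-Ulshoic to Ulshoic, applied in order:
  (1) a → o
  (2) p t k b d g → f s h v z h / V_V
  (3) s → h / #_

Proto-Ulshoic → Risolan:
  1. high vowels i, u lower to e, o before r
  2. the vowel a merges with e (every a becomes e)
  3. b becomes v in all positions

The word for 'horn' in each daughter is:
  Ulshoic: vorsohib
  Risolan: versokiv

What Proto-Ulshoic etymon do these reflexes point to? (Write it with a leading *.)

Position 2: Ulshoic has o, Risolan has e. Taking the neighbouring segments as reconstructed: Ulshoic o could go back to *a or *o; Risolan e could go back to *a or *e or *i — the one source consistent with every daughter is *a.
Position 8: Ulshoic has b, Risolan has v. Ulshoic preserves b here (none of its changes turn any other segment into b), so the proto-segment is *b.
Verify the candidate proto-form against each daughter:
Ulshoic: *varsokib > vorsokib > vorsohib  (by vowel merger, intervocalic lenition)
Risolan: *varsokib
  varsokib (rule 1 does not apply)
  varsokib → versokib   [vowel merger]
  versokib → versokiv   [unconditioned shift]
  giving Risolan versokiv.
Only *varsokib yields all of Ulshoic vorsohib, Risolan versokiv.

*varsokib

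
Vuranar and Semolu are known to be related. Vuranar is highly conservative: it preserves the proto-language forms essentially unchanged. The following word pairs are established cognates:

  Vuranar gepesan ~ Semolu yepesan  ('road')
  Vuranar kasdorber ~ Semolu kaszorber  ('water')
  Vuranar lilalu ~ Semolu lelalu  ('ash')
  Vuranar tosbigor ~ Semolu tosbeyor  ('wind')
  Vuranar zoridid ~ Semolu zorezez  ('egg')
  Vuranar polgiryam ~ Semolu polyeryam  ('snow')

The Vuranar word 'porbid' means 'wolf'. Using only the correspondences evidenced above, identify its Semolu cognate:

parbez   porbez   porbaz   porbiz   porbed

lilalu ~ lelalu, tosbigor ~ tosbeyor — Vuranar i corresponds to Semolu e after a consonant, before a consonant other than r, m, n, p, b, f, v.
zoridid ~ zorezez — Vuranar d corresponds to Semolu z word-finally.
Applying these to Vuranar 'porbid':
  porbid → porbed   (i→e after a consonant, before a consonant other than r, m, n, p, b, f, v)
  porbed → porbez   (d→z word-finally)
So the Semolu cognate is 'porbez'.

porbez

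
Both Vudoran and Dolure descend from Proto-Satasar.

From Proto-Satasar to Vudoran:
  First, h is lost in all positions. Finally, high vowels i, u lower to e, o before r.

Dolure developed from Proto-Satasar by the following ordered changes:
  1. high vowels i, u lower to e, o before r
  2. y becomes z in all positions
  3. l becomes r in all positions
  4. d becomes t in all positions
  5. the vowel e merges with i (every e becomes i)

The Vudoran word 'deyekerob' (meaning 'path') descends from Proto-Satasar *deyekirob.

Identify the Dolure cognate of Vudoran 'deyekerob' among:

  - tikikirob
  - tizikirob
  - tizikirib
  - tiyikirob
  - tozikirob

Dolure: *deyekirob > deyekerob > dezekerob > tezekerob > tizikirob  (by pre-rhotic lowering, unconditioned shift, unconditioned shift, vowel merger)
Only 'tizikirob' matches the regular Dolure development of *deyekirob.

tizikirob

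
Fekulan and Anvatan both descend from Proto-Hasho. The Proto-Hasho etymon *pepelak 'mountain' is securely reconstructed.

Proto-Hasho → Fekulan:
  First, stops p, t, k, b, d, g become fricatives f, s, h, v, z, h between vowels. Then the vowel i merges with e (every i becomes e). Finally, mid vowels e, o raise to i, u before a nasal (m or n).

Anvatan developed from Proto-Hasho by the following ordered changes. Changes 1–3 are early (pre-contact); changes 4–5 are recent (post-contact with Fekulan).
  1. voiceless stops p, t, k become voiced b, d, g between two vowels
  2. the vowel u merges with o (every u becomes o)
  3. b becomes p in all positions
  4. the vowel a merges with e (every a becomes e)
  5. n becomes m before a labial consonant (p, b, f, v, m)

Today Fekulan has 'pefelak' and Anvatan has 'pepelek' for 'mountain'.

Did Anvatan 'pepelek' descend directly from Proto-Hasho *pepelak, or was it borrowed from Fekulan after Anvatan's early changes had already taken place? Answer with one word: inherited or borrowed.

If inherited, *pepelak would pass through all of Anvatan's changes:
Anvatan: start from *pepelak.
  rule 1 (intervocalic voicing): pepelak → pebelak
  rule 2: no change — pebelak
  rule 3 (unconditioned shift): pebelak → pepelak
  rule 4 (vowel merger): pepelak → pepelek
  rule 5: no change — pepelek
  ⇒ Anvatan pepelek
If borrowed from Fekulan 'pefelak' after the early changes, it would undergo only the recent ones:
  rule 4 (vowel merger): pefelak → pefelek
  rule 5 (nasal place assimilation): no change (pefelek)
  ⇒ as a loan: pefelek
Anvatan 'pepelek' matches the inherited outcome exactly, so it is an inherited cognate, not a loan.

inherited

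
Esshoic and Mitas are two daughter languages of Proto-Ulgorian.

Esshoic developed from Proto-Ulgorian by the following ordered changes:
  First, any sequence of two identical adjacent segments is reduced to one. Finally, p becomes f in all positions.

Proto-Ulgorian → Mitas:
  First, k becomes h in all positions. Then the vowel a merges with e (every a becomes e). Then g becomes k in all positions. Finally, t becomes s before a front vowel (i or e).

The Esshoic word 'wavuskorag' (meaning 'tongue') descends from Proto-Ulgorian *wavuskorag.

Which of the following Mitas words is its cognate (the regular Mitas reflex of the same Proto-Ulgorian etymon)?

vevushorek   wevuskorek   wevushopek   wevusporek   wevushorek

wevushorek

Mitas: *wavuskorag
  wavuskorag → wavushorag   [unconditioned shift]
  wavushorag → wevushoreg   [vowel merger]
  wevushoreg → wevushorek   [unconditioned shift]
  wevushorek (rule 4 does not apply)
  giving Mitas wevushorek.
The other candidates each miss or misapply at least one Mitas change.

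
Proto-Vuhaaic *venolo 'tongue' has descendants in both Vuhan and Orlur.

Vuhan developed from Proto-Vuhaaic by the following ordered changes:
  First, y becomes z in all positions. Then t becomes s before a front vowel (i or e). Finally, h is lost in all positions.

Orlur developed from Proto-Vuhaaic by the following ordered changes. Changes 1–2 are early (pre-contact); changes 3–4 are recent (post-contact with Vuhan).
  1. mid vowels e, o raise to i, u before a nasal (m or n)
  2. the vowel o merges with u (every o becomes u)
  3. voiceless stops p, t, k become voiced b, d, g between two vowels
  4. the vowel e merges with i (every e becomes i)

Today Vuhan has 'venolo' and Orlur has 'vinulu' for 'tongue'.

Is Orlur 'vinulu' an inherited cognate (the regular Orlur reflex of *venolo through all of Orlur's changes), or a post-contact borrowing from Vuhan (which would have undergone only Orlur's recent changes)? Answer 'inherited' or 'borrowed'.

If inherited, *venolo would pass through all of Orlur's changes:
Orlur: start from *venolo.
  rule 1 (pre-nasal raising): venolo → vinolo
  rule 2 (vowel merger): vinolo → vinulu
  rule 3: no change — vinulu
  rule 4: no change — vinulu
  ⇒ Orlur vinulu
If borrowed from Vuhan 'venolo' after the early changes, it would undergo only the recent ones:
  rule 3 (intervocalic voicing): no change (venolo)
  rule 4 (vowel merger): venolo → vinolo
  ⇒ as a loan: vinolo
Orlur 'vinulu' matches the inherited outcome exactly, so it is an inherited cognate, not a loan.

inherited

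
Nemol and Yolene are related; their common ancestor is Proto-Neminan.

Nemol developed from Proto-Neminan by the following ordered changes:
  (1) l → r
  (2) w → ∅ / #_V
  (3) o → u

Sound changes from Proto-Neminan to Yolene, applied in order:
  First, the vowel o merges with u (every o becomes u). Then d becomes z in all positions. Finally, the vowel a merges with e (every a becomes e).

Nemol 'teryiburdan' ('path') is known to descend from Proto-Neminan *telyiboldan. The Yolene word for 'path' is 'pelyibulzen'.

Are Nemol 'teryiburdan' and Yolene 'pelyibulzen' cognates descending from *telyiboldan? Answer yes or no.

Derive the expected Yolene reflex of *telyiboldan:
Yolene: *telyiboldan > telyibuldan > telyibulzan > telyibulzen  (by vowel merger, unconditioned shift, vowel merger)
The regular Yolene reflex would be 'telyibulzen', but the attested form is 'pelyibulzen'. The correspondence is irregular, so they are not cognates (the Yolene form has a different source).

no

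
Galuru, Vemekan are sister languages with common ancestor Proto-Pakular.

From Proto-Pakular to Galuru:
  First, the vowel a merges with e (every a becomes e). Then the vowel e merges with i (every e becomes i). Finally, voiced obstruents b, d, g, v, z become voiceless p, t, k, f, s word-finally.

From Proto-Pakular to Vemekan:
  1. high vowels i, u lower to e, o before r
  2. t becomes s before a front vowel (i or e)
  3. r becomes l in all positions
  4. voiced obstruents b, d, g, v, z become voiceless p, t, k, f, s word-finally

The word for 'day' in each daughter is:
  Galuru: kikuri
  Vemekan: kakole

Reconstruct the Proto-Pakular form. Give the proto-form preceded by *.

Position 6: Galuru has i, Vemekan has e. Taking the neighbouring segments as reconstructed: Galuru i could go back to *a or *e or *i; Vemekan e can only go back to *e — the one source consistent with every daughter is *e.
Position 5: Galuru has r, Vemekan has l. Galuru preserves r here (none of its changes turn any other segment into r), so the proto-segment is *r.
Verify the candidate proto-form against each daughter:
Galuru: start from *kakure.
  rule 1 (vowel merger): kakure → kekure
  rule 2 (vowel merger): kekure → kikuri
  rule 3: no change — kikuri
  ⇒ Galuru kikuri
Vemekan: start from *kakure.
  rule 1 (pre-rhotic lowering): kakure → kakore
  rule 2: no change — kakore
  rule 3 (unconditioned shift): kakore → kakole
  rule 4: no change — kakole
  ⇒ Vemekan kakole
Only *kakure yields all of Galuru kikuri, Vemekan kakole.

*kakure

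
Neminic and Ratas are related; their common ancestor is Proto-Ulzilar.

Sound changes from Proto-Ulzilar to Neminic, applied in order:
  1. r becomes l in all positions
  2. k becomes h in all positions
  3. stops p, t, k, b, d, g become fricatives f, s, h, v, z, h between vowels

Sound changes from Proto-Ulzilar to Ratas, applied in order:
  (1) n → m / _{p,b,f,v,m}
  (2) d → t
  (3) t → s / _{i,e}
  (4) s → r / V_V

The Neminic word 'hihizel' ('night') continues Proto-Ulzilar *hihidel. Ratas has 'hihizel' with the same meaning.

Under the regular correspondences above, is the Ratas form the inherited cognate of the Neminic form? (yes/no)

Derive the expected Ratas reflex of *hihidel:
Ratas: start from *hihidel.
  rule 1: no change — hihidel
  rule 2 (unconditioned shift): hihidel → hihitel
  rule 3 (palatalisation): hihitel → hihisel
  rule 4 (rhotacism): hihisel → hihirel
  ⇒ Ratas hihirel
The regular Ratas reflex would be 'hihirel', but the attested form is 'hihizel'. The correspondence is irregular, so they are not cognates (the Ratas form has a different source).

no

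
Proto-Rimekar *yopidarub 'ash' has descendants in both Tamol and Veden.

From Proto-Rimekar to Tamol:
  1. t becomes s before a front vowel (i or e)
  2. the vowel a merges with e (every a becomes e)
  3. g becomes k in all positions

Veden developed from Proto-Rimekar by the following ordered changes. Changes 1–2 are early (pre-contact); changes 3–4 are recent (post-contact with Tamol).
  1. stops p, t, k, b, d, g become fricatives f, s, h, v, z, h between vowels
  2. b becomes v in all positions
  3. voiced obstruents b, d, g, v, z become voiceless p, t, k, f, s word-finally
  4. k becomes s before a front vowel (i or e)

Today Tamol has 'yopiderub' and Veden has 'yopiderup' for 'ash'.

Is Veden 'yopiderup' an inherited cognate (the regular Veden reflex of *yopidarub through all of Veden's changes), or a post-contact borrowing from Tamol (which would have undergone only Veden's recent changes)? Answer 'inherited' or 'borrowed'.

borrowed

If inherited, *yopidarub would pass through all of Veden's changes:
Veden: *yopidarub > yofizarub > yofizaruv > yofizaruf  (by intervocalic lenition, unconditioned shift, final devoicing)
If borrowed from Tamol 'yopiderub' after the early changes, it would undergo only the recent ones:
  rule 3 (final devoicing): yopiderub → yopiderup
  rule 4 (palatalisation): no change (yopiderup)
  ⇒ as a loan: yopiderup
Veden 'yopiderup' matches the loan outcome 'yopiderup', not the inherited 'yofizaruf' — it skipped the early Veden changes, so it was borrowed from Tamol.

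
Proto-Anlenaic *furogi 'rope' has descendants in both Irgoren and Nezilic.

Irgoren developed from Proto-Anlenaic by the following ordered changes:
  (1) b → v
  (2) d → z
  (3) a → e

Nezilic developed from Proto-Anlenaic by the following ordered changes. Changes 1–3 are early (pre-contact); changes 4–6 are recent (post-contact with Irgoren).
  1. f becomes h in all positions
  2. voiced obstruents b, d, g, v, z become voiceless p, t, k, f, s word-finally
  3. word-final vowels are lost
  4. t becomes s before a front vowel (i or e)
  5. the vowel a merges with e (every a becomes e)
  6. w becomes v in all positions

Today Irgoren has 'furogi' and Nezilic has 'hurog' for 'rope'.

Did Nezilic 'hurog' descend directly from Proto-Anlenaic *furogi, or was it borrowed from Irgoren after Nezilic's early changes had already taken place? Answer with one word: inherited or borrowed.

inherited

If inherited, *furogi would pass through all of Nezilic's changes:
Nezilic: *furogi > hurogi > hurog  (by unconditioned shift, apocope)
If borrowed from Irgoren 'furogi' after the early changes, it would undergo only the recent ones:
  rule 4 (palatalisation): no change (furogi)
  rule 5 (vowel merger): no change (furogi)
  rule 6 (unconditioned shift): no change (furogi)
  ⇒ as a loan: furogi
Nezilic 'hurog' matches the inherited outcome exactly, so it is an inherited cognate, not a loan.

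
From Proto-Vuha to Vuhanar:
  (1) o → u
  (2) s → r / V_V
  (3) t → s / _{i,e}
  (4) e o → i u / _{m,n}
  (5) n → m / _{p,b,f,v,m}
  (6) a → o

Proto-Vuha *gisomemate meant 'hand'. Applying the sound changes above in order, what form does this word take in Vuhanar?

Vuhanar: start from *gisomemate.
  rule 1 (vowel merger): gisomemate → gisumemate
  rule 2 (rhotacism): gisumemate → girumemate
  rule 3 (palatalisation): girumemate → girumemase
  rule 4 (pre-nasal raising): girumemase → girumimase
  rule 5: no change — girumimase
  rule 6 (vowel merger): girumimase → girumimose
  ⇒ Vuhanar girumimose

girumimose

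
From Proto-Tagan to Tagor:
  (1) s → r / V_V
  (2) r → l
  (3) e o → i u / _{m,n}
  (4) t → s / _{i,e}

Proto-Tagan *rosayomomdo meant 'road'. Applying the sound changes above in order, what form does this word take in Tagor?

Tagor: *rosayomomdo > rorayomomdo > lolayomomdo > lolayumumdo  (by rhotacism, unconditioned shift, pre-nasal raising)

lolayumumdo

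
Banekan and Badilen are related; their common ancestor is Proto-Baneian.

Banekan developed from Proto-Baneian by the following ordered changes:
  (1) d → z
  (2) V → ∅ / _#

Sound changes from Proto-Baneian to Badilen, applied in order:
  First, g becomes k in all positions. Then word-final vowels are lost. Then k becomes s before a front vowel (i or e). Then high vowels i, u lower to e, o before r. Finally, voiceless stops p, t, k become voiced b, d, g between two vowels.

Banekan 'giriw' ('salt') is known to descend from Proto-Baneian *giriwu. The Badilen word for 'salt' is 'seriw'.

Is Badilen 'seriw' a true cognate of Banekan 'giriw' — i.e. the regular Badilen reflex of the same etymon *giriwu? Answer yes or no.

Derive the expected Badilen reflex of *giriwu:
Badilen: *giriwu > kiriwu > kiriw > siriw > seriw  (by unconditioned shift, apocope, palatalisation, pre-rhotic lowering)
Badilen 'seriw' matches the regular reflex exactly, so the pair is cognate.

yes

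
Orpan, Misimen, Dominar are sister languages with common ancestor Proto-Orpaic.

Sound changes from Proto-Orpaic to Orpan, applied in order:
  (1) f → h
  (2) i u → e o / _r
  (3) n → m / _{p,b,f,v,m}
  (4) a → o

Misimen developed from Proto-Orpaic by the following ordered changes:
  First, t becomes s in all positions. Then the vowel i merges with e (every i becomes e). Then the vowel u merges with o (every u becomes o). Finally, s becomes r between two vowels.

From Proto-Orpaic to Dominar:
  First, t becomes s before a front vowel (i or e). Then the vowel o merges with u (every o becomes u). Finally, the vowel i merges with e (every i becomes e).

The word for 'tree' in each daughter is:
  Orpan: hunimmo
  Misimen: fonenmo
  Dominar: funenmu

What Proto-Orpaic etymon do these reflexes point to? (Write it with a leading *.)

*funinmo

Position 7: Orpan has o, Misimen has o, Dominar has u. Taking the neighbouring segments as reconstructed: Orpan o could go back to *a or *o; Misimen o could go back to *o or *u; Dominar u could go back to *o or *u — the one source consistent with every daughter is *o.
Position 4: Orpan has i, Misimen has e, Dominar has e. Orpan preserves i here (none of its changes turn any other segment into i), so the proto-segment is *i.
Position 5: Orpan has m, Misimen has n, Dominar has n. Misimen preserves n here (none of its changes turn any other segment into n), so the proto-segment is *n.
Continuing position by position gives *funinmo; check it forward:
Orpan: *funinmo
  funinmo → huninmo   [unconditioned shift]
  huninmo (rule 2 does not apply)
  huninmo → hunimmo   [nasal place assimilation]
  hunimmo (rule 4 does not apply)
  giving Orpan hunimmo.
Misimen: *funinmo > funenmo > fonenmo  (by vowel merger, vowel merger)
Dominar: *funinmo
  funinmo (rule 1 does not apply)
  funinmo → funinmu   [vowel merger]
  funinmu → funenmu   [vowel merger]
  giving Dominar funenmu.
Only *funinmo yields all of Orpan hunimmo, Misimen fonenmo, Dominar funenmu.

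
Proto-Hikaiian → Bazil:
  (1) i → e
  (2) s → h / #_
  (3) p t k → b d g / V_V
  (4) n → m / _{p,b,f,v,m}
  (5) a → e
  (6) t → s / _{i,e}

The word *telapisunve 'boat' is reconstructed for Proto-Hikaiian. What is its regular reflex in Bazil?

selebesumve

Bazil: *telapisunve > telapesunve > telabesunve > telabesumve > telebesumve > selebesumve  (by vowel merger, intervocalic voicing, nasal place assimilation, vowel merger, palatalisation)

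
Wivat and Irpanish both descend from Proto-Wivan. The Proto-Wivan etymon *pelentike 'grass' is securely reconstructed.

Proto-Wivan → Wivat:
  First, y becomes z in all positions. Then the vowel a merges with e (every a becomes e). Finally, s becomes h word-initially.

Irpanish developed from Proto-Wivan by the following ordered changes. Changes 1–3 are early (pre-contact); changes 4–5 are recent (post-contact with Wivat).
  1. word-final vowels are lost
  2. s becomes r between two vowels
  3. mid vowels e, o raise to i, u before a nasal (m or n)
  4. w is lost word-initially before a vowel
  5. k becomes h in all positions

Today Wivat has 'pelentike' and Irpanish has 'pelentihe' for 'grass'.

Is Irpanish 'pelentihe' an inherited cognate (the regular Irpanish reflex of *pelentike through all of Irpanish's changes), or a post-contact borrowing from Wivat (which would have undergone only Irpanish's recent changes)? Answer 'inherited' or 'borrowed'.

If inherited, *pelentike would pass through all of Irpanish's changes:
Irpanish: *pelentike
  pelentike → pelentik   [apocope]
  pelentik (rule 2 does not apply)
  pelentik → pelintik   [pre-nasal raising]
  pelintik (rule 4 does not apply)
  pelintik → pelintih   [unconditioned shift]
  giving Irpanish pelintih.
If borrowed from Wivat 'pelentike' after the early changes, it would undergo only the recent ones:
  rule 4 (glide loss): no change (pelentike)
  rule 5 (unconditioned shift): pelentike → pelentihe
  ⇒ as a loan: pelentihe
Irpanish 'pelentihe' matches the loan outcome 'pelentihe', not the inherited 'pelintih' — it skipped the early Irpanish changes, so it was borrowed from Wivat.

borrowed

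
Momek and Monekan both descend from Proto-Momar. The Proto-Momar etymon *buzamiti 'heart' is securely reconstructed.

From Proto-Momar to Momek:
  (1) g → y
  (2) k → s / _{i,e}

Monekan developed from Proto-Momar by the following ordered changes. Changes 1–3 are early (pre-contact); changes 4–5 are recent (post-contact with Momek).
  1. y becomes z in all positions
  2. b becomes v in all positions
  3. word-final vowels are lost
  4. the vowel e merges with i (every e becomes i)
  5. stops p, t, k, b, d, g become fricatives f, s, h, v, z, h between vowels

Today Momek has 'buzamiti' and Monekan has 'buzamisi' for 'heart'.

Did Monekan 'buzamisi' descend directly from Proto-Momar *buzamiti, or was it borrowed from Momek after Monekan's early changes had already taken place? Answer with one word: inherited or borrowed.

borrowed

If inherited, *buzamiti would pass through all of Monekan's changes:
Monekan: *buzamiti > vuzamiti > vuzamit  (by unconditioned shift, apocope)
If borrowed from Momek 'buzamiti' after the early changes, it would undergo only the recent ones:
  rule 4 (vowel merger): no change (buzamiti)
  rule 5 (intervocalic lenition): buzamiti → buzamisi
  ⇒ as a loan: buzamisi
Monekan 'buzamisi' matches the loan outcome 'buzamisi', not the inherited 'vuzamit' — it skipped the early Monekan changes, so it was borrowed from Momek.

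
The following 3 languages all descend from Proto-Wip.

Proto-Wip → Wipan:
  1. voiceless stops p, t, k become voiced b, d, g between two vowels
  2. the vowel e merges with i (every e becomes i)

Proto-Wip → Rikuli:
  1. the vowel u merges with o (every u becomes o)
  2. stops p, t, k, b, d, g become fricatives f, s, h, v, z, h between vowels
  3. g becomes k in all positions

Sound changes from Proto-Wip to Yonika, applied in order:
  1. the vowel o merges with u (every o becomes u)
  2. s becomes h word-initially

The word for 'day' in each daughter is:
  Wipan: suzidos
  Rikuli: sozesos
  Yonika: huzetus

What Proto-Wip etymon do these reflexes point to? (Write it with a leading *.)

Position 5: Wipan has d, Rikuli has s, Yonika has t. Yonika preserves t here (none of its changes turn any other segment into t), so the proto-segment is *t.
Position 2: Wipan has u, Rikuli has o, Yonika has u. Wipan preserves u here (none of its changes turn any other segment into u), so the proto-segment is *u.
Position 1: Wipan has s, Rikuli has s, Yonika has h. Wipan preserves s here (none of its changes turn any other segment into s), so the proto-segment is *s.
Verify the candidate proto-form against each daughter:
Wipan: *suzetos > suzedos > suzidos  (by intervocalic voicing, vowel merger)
Rikuli: start from *suzetos.
  rule 1 (vowel merger): suzetos → sozetos
  rule 2 (intervocalic lenition): sozetos → sozesos
  rule 3: no change — sozesos
  ⇒ Rikuli sozesos
Yonika: *suzetos > suzetus > huzetus  (by vowel merger, debuccalisation)
*suzetos is the unique common source.

*suzetos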